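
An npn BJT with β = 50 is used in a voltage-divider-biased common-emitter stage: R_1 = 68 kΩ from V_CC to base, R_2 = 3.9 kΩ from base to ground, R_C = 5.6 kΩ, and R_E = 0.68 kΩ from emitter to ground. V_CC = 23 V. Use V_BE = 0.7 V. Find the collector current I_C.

I_C ≈ 0.71 mA

Thevenize the base divider: V_Th = V_CC·R_2/(R_1+R_2) = 23×3.9/71.9 = 1.25 V, R_Th = R_1‖R_2 = 3.69 kΩ.
Base-emitter loop: V_Th = I_B·R_Th + V_BE + (β+1)I_B·R_E, so I_B = (1.25 − 0.7) / (3.69 + 51×0.68) = 0.0143 mA.
I_C = β·I_B = 50×0.0143 = 0.714 mA, and I_E = (β+1)I_B = 0.728 mA.
V_CE = V_CC − I_C·R_C − I_E·R_E = 23 − 0.714×5.6 − 0.728×0.68 = 18.5 V.
V_CE = 18.5 V > 0.2 V confirms active-region operation.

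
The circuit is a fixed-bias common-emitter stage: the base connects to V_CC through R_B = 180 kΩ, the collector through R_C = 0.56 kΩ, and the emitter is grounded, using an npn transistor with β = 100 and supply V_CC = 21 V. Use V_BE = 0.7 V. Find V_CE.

V_CE ≈ 15 V

Base loop: V_CC = I_B·R_B + V_BE, so I_B = (21 − 0.7)/180 kΩ = 0.113 mA.
In the active region I_C = β·I_B = 100 × 0.113 = 11.3 mA.
Collector loop: V_CE = V_CC − I_C·R_C = 21 − 11.3×0.56 = 14.7 V.
Since V_CE = 14.7 V > V_CE(sat) ≈ 0.2 V, the transistor is in the active region as assumed.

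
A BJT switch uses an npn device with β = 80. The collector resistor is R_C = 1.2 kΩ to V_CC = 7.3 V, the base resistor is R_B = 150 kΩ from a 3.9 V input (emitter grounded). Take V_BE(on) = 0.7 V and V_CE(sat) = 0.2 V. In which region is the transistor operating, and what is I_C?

Assume active. Base-emitter loop: I_B = (V_BB − V_BE)/R_B = (3.9 − 0.7)/150 = 0.0213 mA.
I_C = β·I_B = 80×0.0213 = 1.71 mA.
V_CE = V_CC − I_C·R_C = 7.3 − 1.71×1.2 = 5.25 V > V_CE(sat), so the active-region assumption holds.

active; I_C ≈ 1.7 mA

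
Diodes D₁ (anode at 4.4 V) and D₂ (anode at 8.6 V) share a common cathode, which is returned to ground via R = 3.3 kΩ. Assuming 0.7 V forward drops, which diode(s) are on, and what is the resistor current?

Assume both conduct. Then node N would need to be at both 4.4−0.7 = 3.7 V and 8.6−0.7 = 7.9 V, which is impossible.
Assume only D₂ conducts: V_N = 8.6 − 0.7 = 7.9 V, so I_R = 7.9/3.3 = 2.39 mA.
Check D₁: its anode-to-cathode voltage is 4.4 − 7.9 = -3.5 V < 0.7 V, so it is off. The assumption is consistent.

Only D₂ conducts; I_R ≈ 2.4 mA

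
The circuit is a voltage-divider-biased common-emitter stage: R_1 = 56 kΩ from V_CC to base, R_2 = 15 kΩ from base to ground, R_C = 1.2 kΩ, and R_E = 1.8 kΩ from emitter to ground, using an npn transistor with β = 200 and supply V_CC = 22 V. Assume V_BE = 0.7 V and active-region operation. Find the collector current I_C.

Thevenize the base divider: V_Th = V_CC·R_2/(R_1+R_2) = 22×15/71 = 4.65 V, R_Th = R_1‖R_2 = 11.8 kΩ.
Base-emitter loop: V_Th = I_B·R_Th + V_BE + (β+1)I_B·R_E, so I_B = (4.65 − 0.7) / (11.8 + 201×1.8) = 0.0106 mA.
I_C = β·I_B = 200×0.0106 = 2.11 mA, and I_E = (β+1)I_B = 2.12 mA.
V_CE = V_CC − I_C·R_C − I_E·R_E = 22 − 2.11×1.2 − 2.12×1.8 = 15.6 V.
V_CE = 15.6 V > 0.2 V confirms active-region operation.

I_C ≈ 2.1 mA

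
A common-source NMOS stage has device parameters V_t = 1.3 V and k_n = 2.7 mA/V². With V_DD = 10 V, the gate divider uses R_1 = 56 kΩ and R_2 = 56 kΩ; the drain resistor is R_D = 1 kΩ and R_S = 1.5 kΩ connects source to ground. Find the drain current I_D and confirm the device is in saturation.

I_D ≈ 1.7 mA

V_G = V_DD·R_2/(R_1+R_2) = 10×56/112 = 5 V.
Assume saturation: I_D = (k_n/2)(V_GS − V_t)² with V_GS = V_G − I_D·R_S = 5 − 1.5·I_D.
Substituting gives 3.04·I_D² − 16·I_D + 18.5 = 0, with roots I_D = 1.72 or 3.55 mA.
The root I_D = 3.55 mA gives V_GS = -0.321 V ≤ V_t, so take I_D = 1.72 mA.
Then V_GS = 2.43 V and V_DS = V_DD − I_D(R_D+R_S) = 10 − 1.72×2.5 = 5.71 V.
Saturation requires V_DS ≥ V_GS − V_t = 1.13 V; 5.71 ≥ 1.13 ✓.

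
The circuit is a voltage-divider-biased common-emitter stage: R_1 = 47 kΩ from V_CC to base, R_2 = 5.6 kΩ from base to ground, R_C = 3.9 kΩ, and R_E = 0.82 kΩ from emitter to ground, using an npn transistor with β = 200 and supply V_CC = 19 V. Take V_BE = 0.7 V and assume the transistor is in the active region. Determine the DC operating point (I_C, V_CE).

I_C ≈ 1.6 mA, V_CE ≈ 12 V

Thevenize the base divider: V_Th = V_CC·R_2/(R_1+R_2) = 19×5.6/52.6 = 2.02 V, R_Th = R_1‖R_2 = 5 kΩ.
Base-emitter loop: V_Th = I_B·R_Th + V_BE + (β+1)I_B·R_E, so I_B = (2.02 − 0.7) / (5 + 201×0.82) = 0.00779 mA.
I_C = β·I_B = 200×0.00779 = 1.56 mA, and I_E = (β+1)I_B = 1.57 mA.
V_CE = V_CC − I_C·R_C − I_E·R_E = 19 − 1.56×3.9 − 1.57×0.82 = 11.6 V.
V_CE = 11.6 V > 0.2 V confirms active-region operation.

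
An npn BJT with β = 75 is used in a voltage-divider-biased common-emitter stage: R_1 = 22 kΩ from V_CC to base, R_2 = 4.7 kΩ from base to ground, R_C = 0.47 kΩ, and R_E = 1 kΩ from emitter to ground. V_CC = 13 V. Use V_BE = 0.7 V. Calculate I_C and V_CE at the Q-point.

Thevenize the base divider: V_Th = V_CC·R_2/(R_1+R_2) = 13×4.7/26.7 = 2.29 V, R_Th = R_1‖R_2 = 3.87 kΩ.
Base-emitter loop: V_Th = I_B·R_Th + V_BE + (β+1)I_B·R_E, so I_B = (2.29 − 0.7) / (3.87 + 76×1) = 0.0199 mA.
I_C = β·I_B = 75×0.0199 = 1.49 mA, and I_E = (β+1)I_B = 1.51 mA.
V_CE = V_CC − I_C·R_C − I_E·R_E = 13 − 1.49×0.47 − 1.51×1 = 10.8 V.
V_CE = 10.8 V > 0.2 V confirms active-region operation.

I_C ≈ 1.5 mA, V_CE ≈ 11 V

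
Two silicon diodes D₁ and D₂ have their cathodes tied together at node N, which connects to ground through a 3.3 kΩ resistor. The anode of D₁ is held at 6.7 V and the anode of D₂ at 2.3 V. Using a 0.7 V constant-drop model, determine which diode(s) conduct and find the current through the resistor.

Assume both conduct. Then node N would need to be at both 6.7−0.7 = 6 V and 2.3−0.7 = 1.6 V, which is impossible.
Assume only D₁ conducts: V_N = 6.7 − 0.7 = 6 V, so I_R = 6/3.3 = 1.82 mA.
Check D₂: its anode-to-cathode voltage is 2.3 − 6 = -3.7 V < 0.7 V, so it is off. The assumption is consistent.

Only D₁ conducts; I_R ≈ 1.8 mA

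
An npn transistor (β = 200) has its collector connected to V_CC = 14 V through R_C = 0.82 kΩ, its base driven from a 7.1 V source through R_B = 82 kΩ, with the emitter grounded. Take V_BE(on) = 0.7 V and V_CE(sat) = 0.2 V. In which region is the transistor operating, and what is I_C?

Assume active. Base-emitter loop: I_B = (V_BB − V_BE)/R_B = (7.1 − 0.7)/82 = 0.078 mA.
I_C = β·I_B = 200×0.078 = 15.6 mA.
V_CE = V_CC − I_C·R_C = 14 − 15.6×0.82 = 1.2 V > V_CE(sat), so the active-region assumption holds.

active; I_C ≈ 16 mA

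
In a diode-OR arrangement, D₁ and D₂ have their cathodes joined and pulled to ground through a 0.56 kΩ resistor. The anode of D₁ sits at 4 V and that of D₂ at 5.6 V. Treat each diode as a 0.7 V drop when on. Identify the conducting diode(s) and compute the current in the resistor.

Assume both conduct. Then node N would need to be at both 4−0.7 = 3.3 V and 5.6−0.7 = 4.9 V, which is impossible.
Assume only D₂ conducts: V_N = 5.6 − 0.7 = 4.9 V, so I_R = 4.9/0.56 = 8.75 mA.
Check D₁: its anode-to-cathode voltage is 4 − 4.9 = -0.9 V < 0.7 V, so it is off. The assumption is consistent.

Only D₂ conducts; I_R ≈ 8.7 mA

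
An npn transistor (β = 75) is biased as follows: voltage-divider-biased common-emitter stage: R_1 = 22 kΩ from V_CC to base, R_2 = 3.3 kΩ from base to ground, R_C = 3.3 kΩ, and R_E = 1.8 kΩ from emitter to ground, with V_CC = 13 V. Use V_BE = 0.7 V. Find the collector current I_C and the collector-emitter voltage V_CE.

I_C ≈ 0.53 mA, V_CE ≈ 10 V

Thevenize the base divider: V_Th = V_CC·R_2/(R_1+R_2) = 13×3.3/25.3 = 1.7 V, R_Th = R_1‖R_2 = 2.87 kΩ.
Base-emitter loop: V_Th = I_B·R_Th + V_BE + (β+1)I_B·R_E, so I_B = (1.7 − 0.7) / (2.87 + 76×1.8) = 0.00713 mA.
I_C = β·I_B = 75×0.00713 = 0.535 mA, and I_E = (β+1)I_B = 0.542 mA.
V_CE = V_CC − I_C·R_C − I_E·R_E = 13 − 0.535×3.3 − 0.542×1.8 = 10.3 V.
V_CE = 10.3 V > 0.2 V confirms active-region operation.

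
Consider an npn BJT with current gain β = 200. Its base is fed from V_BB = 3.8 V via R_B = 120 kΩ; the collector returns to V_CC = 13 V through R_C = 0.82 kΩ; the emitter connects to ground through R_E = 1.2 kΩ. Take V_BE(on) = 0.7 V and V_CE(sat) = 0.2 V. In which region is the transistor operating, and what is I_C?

active; I_C ≈ 1.7 mA

Assume active. Base-emitter loop: I_B = (V_BB − V_BE)/(R_B + (β+1)R_E) = (3.8 − 0.7)/(120 + 201×1.2) = 0.00858 mA.
I_C = β·I_B = 200×0.00858 = 1.72 mA.
V_CE = V_CC − I_C·R_C − I_E·R_E = 13 − 1.72×0.82 − 1.73×1.2 = 9.52 V > V_CE(sat), so the active-region assumption holds.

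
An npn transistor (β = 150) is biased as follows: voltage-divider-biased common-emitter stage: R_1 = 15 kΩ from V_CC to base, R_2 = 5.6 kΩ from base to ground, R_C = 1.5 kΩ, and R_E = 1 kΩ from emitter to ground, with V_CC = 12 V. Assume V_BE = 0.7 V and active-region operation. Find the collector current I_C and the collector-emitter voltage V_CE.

I_C ≈ 2.5 mA, V_CE ≈ 5.8 V

Thevenize the base divider: V_Th = V_CC·R_2/(R_1+R_2) = 12×5.6/20.6 = 3.26 V, R_Th = R_1‖R_2 = 4.08 kΩ.
Base-emitter loop: V_Th = I_B·R_Th + V_BE + (β+1)I_B·R_E, so I_B = (3.26 − 0.7) / (4.08 + 151×1) = 0.0165 mA.
I_C = β·I_B = 150×0.0165 = 2.48 mA, and I_E = (β+1)I_B = 2.49 mA.
V_CE = V_CC − I_C·R_C − I_E·R_E = 12 − 2.48×1.5 − 2.49×1 = 5.79 V.
V_CE = 5.79 V > 0.2 V confirms active-region operation.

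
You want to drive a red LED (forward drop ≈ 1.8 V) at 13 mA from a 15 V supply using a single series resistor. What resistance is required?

R ≈ 1 kΩ

The resistor drops V_S − V_D = 15 − 1.8 = 13.2 V at 13 mA.
R = 13.2 V / 13 mA = 1.02 kΩ.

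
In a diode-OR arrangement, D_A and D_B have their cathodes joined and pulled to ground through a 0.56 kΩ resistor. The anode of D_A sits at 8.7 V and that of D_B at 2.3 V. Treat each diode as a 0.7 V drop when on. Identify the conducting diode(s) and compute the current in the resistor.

Only D_A conducts; I_R ≈ 14 mA

Assume both conduct. Then node N would need to be at both 8.7−0.7 = 8 V and 2.3−0.7 = 1.6 V, which is impossible.
Assume only D_A conducts: V_N = 8.7 − 0.7 = 8 V, so I_R = 8/0.56 = 14.3 mA.
Check D_B: its anode-to-cathode voltage is 2.3 − 8 = -5.7 V < 0.7 V, so it is off. The assumption is consistent.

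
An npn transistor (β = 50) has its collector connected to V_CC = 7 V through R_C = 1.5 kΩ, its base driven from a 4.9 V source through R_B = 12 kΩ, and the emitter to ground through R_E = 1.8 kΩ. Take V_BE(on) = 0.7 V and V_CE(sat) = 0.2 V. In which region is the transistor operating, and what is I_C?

active; I_C ≈ 2 mA

Assume active. Base-emitter loop: I_B = (V_BB − V_BE)/(R_B + (β+1)R_E) = (4.9 − 0.7)/(12 + 51×1.8) = 0.0405 mA.
I_C = β·I_B = 50×0.0405 = 2.02 mA.
V_CE = V_CC − I_C·R_C − I_E·R_E = 7 − 2.02×1.5 − 2.06×1.8 = 0.251 V > V_CE(sat), so the active-region assumption holds.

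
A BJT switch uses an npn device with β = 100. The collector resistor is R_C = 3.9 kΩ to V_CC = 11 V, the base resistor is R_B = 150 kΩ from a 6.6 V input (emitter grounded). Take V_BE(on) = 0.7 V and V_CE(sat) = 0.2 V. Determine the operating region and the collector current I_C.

Assume active: I_B = (6.6 − 0.7)/150 = 0.0393 mA, giving I_C = β·I_B = 3.93 mA.
But then V_CE = 11 − 3.93×3.9 = -4.34 V < V_CE(sat) = 0.2 V — impossible in the active region.
So the transistor is saturated. With V_CE = 0.2 V, I_C = (V_CC − 0.2)/R_C = 10.8/3.9 = 2.77 mA.
Check: β·I_B = 3.93 mA > I_C = 2.77 mA, confirming saturation.

saturation; I_C ≈ 2.8 mA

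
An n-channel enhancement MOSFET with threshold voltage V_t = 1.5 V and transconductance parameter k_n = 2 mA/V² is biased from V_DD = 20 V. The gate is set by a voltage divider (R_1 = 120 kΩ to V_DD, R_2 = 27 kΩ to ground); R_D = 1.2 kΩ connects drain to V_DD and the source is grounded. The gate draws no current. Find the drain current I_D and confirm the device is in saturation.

I_D ≈ 4.7 mA

V_G = V_DD·R_2/(R_1+R_2) = 20×27/147 = 3.67 V. With the source grounded, V_GS = V_G = 3.67 V.
Assume saturation: I_D = (k_n/2)(V_GS − V_t)² = (2/2)×(3.67 − 1.5)² = 1×2.17² = 4.72 mA.
V_DS = V_DD − I_D·R_D = 20 − 4.72×1.2 = 14.3 V.
Saturation requires V_DS ≥ V_GS − V_t = 2.17 V; 14.3 ≥ 2.17 ✓.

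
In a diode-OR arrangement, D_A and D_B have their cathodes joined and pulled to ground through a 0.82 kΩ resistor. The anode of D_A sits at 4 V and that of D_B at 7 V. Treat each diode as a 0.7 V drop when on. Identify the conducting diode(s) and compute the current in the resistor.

Assume both conduct. Then node N would need to be at both 4−0.7 = 3.3 V and 7−0.7 = 6.3 V, which is impossible.
Assume only D_B conducts: V_N = 7 − 0.7 = 6.3 V, so I_R = 6.3/0.82 = 7.68 mA.
Check D_A: its anode-to-cathode voltage is 4 − 6.3 = -2.3 V < 0.7 V, so it is off. The assumption is consistent.

Only D_B conducts; I_R ≈ 7.7 mA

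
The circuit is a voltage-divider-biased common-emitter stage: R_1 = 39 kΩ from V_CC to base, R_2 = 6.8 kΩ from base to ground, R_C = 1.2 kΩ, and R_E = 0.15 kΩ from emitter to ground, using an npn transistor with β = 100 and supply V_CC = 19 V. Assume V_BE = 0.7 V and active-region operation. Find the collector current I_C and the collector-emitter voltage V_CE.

I_C ≈ 10 mA, V_CE ≈ 5.3 V

Thevenize the base divider: V_Th = V_CC·R_2/(R_1+R_2) = 19×6.8/45.8 = 2.82 V, R_Th = R_1‖R_2 = 5.79 kΩ.
Base-emitter loop: V_Th = I_B·R_Th + V_BE + (β+1)I_B·R_E, so I_B = (2.82 − 0.7) / (5.79 + 101×0.15) = 0.101 mA.
I_C = β·I_B = 100×0.101 = 10.1 mA, and I_E = (β+1)I_B = 10.2 mA.
V_CE = V_CC − I_C·R_C − I_E·R_E = 19 − 10.1×1.2 − 10.2×0.15 = 5.31 V.
V_CE = 5.31 V > 0.2 V confirms active-region operation.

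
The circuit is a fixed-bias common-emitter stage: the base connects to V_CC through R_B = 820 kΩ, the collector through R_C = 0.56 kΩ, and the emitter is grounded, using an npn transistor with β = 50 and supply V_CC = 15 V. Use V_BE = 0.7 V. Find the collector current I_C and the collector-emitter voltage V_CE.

I_C ≈ 0.87 mA, V_CE ≈ 15 V

Base loop: V_CC = I_B·R_B + V_BE, so I_B = (15 − 0.7)/820 kΩ = 0.0174 mA.
In the active region I_C = β·I_B = 50 × 0.0174 = 0.872 mA.
Collector loop: V_CE = V_CC − I_C·R_C = 15 − 0.872×0.56 = 14.5 V.
Since V_CE = 14.5 V > V_CE(sat) ≈ 0.2 V, the transistor is in the active region as assumed.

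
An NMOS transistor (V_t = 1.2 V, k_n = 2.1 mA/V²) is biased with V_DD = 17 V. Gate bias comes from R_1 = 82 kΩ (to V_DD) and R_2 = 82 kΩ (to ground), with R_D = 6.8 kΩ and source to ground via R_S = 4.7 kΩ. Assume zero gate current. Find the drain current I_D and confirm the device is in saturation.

I_D ≈ 1.3 mA

V_G = V_DD·R_2/(R_1+R_2) = 17×82/164 = 8.5 V.
Assume saturation: I_D = (k_n/2)(V_GS − V_t)² with V_GS = V_G − I_D·R_S = 8.5 − 4.7·I_D.
Substituting gives 23.2·I_D² − 73.1·I_D + 56 = 0, with roots I_D = 1.32 or 1.83 mA.
The root I_D = 1.83 mA gives V_GS = -0.122 V ≤ V_t, so take I_D = 1.32 mA.
Then V_GS = 2.32 V and V_DS = V_DD − I_D(R_D+R_S) = 17 − 1.32×11.5 = 1.88 V.
Saturation requires V_DS ≥ V_GS − V_t = 1.12 V; 1.88 ≥ 1.12 ✓.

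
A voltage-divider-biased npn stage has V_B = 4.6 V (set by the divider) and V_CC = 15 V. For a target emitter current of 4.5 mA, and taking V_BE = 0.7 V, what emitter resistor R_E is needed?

V_E = V_B − V_BE = 4.6 − 0.7 = 3.9 V.
R_E = V_E / I_E = 3.9 / 4.5 = 0.867 kΩ.

R_E ≈ 0.87 kΩ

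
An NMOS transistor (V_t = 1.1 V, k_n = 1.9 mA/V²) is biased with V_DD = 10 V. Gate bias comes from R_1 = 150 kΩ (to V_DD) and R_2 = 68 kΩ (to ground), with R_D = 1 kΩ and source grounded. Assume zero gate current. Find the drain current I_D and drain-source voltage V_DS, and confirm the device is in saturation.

I_D ≈ 3.9 mA, V_DS ≈ 6.1 V

V_G = V_DD·R_2/(R_1+R_2) = 10×68/218 = 3.12 V. With the source grounded, V_GS = V_G = 3.12 V.
Assume saturation: I_D = (k_n/2)(V_GS − V_t)² = (1.9/2)×(3.12 − 1.1)² = 0.95×2.02² = 3.87 mA.
V_DS = V_DD − I_D·R_D = 10 − 3.87×1 = 6.13 V.
Saturation requires V_DS ≥ V_GS − V_t = 2.02 V; 6.13 ≥ 2.02 ✓.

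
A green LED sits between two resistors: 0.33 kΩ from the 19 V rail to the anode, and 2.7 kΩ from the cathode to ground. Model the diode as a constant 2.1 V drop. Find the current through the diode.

The two resistors are in series with the diode, so KVL gives 19 = I·0.33 + 2.1 + I·2.7.
I = (19 − 2.1) / (0.33 + 2.7) kΩ = 16.9 / 3.03 = 5.58 mA.

I ≈ 5.6 mA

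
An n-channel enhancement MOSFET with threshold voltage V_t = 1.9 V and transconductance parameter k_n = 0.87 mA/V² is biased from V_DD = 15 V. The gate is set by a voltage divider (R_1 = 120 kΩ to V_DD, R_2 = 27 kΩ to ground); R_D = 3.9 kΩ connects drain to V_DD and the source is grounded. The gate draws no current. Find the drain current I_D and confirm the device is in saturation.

V_G = V_DD·R_2/(R_1+R_2) = 15×27/147 = 2.76 V. With the source grounded, V_GS = V_G = 2.76 V.
Assume saturation: I_D = (k_n/2)(V_GS − V_t)² = (0.87/2)×(2.76 − 1.9)² = 0.435×0.855² = 0.318 mA.
V_DS = V_DD − I_D·R_D = 15 − 0.318×3.9 = 13.8 V.
Saturation requires V_DS ≥ V_GS − V_t = 0.855 V; 13.8 ≥ 0.855 ✓.

I_D ≈ 0.32 mA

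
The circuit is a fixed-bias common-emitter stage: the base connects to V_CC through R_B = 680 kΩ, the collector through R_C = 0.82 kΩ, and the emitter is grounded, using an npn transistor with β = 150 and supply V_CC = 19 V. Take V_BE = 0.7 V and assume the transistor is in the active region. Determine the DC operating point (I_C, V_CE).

I_C ≈ 4 mA, V_CE ≈ 16 V

Base loop: V_CC = I_B·R_B + V_BE, so I_B = (19 − 0.7)/680 kΩ = 0.0269 mA.
In the active region I_C = β·I_B = 150 × 0.0269 = 4.04 mA.
Collector loop: V_CE = V_CC − I_C·R_C = 19 − 4.04×0.82 = 15.7 V.
Since V_CE = 15.7 V > V_CE(sat) ≈ 0.2 V, the transistor is in the active region as assumed.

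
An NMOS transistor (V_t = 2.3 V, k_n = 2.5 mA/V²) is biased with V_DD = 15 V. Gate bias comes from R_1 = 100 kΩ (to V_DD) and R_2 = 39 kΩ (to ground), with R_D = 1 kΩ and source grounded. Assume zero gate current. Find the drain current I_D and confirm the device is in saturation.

V_G = V_DD·R_2/(R_1+R_2) = 15×39/139 = 4.21 V. With the source grounded, V_GS = V_G = 4.21 V.
Assume saturation: I_D = (k_n/2)(V_GS − V_t)² = (2.5/2)×(4.21 − 2.3)² = 1.25×1.91² = 4.55 mA.
V_DS = V_DD − I_D·R_D = 15 − 4.55×1 = 10.4 V.
Saturation requires V_DS ≥ V_GS − V_t = 1.91 V; 10.4 ≥ 1.91 ✓.

I_D ≈ 4.6 mA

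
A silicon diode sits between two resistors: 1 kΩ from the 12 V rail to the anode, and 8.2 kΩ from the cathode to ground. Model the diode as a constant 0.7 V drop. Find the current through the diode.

I ≈ 1.2 mA

The two resistors are in series with the diode, so KVL gives 12 = I·1 + 0.7 + I·8.2.
I = (12 − 0.7) / (1 + 8.2) kΩ = 11.3 / 9.2 = 1.23 mA.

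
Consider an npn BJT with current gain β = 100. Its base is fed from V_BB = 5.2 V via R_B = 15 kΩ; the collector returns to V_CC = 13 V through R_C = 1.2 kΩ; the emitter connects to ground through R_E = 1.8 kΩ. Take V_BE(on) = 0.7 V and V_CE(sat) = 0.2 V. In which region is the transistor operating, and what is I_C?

active; I_C ≈ 2.3 mA

Assume active. Base-emitter loop: I_B = (V_BB − V_BE)/(R_B + (β+1)R_E) = (5.2 − 0.7)/(15 + 101×1.8) = 0.0229 mA.
I_C = β·I_B = 100×0.0229 = 2.29 mA.
V_CE = V_CC − I_C·R_C − I_E·R_E = 13 − 2.29×1.2 − 2.31×1.8 = 6.1 V > V_CE(sat), so the active-region assumption holds.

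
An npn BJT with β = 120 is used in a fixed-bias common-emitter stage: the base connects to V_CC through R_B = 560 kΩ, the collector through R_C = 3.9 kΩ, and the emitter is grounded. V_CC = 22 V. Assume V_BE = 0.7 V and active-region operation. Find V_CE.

Base loop: V_CC = I_B·R_B + V_BE, so I_B = (22 − 0.7)/560 kΩ = 0.038 mA.
In the active region I_C = β·I_B = 120 × 0.038 = 4.56 mA.
Collector loop: V_CE = V_CC − I_C·R_C = 22 − 4.56×3.9 = 4.2 V.
Since V_CE = 4.2 V > V_CE(sat) ≈ 0.2 V, the transistor is in the active region as assumed.

V_CE ≈ 4.2 V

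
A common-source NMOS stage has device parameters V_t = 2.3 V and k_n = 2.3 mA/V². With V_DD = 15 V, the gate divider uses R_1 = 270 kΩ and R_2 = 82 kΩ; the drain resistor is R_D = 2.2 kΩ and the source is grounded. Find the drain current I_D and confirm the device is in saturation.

V_G = V_DD·R_2/(R_1+R_2) = 15×82/352 = 3.49 V. With the source grounded, V_GS = V_G = 3.49 V.
Assume saturation: I_D = (k_n/2)(V_GS − V_t)² = (2.3/2)×(3.49 − 2.3)² = 1.15×1.19² = 1.64 mA.
V_DS = V_DD − I_D·R_D = 15 − 1.64×2.2 = 11.4 V.
Saturation requires V_DS ≥ V_GS − V_t = 1.19 V; 11.4 ≥ 1.19 ✓.

I_D ≈ 1.6 mA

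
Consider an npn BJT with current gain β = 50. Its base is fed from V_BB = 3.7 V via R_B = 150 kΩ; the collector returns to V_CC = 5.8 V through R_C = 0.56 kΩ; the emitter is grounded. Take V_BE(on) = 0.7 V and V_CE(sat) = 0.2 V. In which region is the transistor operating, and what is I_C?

Assume active. Base-emitter loop: I_B = (V_BB − V_BE)/R_B = (3.7 − 0.7)/150 = 0.02 mA.
I_C = β·I_B = 50×0.02 = 1 mA.
V_CE = V_CC − I_C·R_C = 5.8 − 1×0.56 = 5.24 V > V_CE(sat), so the active-region assumption holds.

active; I_C ≈ 1 mA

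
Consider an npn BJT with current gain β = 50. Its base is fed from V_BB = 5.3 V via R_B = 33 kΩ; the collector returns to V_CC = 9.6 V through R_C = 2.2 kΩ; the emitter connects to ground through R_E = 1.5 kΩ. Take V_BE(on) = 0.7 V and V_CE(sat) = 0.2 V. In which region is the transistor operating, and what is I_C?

Assume active. Base-emitter loop: I_B = (V_BB − V_BE)/(R_B + (β+1)R_E) = (5.3 − 0.7)/(33 + 51×1.5) = 0.042 mA.
I_C = β·I_B = 50×0.042 = 2.1 mA.
V_CE = V_CC − I_C·R_C − I_E·R_E = 9.6 − 2.1×2.2 − 2.14×1.5 = 1.77 V > V_CE(sat), so the active-region assumption holds.

active; I_C ≈ 2.1 mA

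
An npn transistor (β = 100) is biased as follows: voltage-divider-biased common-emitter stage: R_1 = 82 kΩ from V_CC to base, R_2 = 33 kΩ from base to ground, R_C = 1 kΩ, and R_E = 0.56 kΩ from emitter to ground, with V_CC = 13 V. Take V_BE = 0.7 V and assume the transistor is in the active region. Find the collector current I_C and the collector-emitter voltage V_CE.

Thevenize the base divider: V_Th = V_CC·R_2/(R_1+R_2) = 13×33/115 = 3.73 V, R_Th = R_1‖R_2 = 23.5 kΩ.
Base-emitter loop: V_Th = I_B·R_Th + V_BE + (β+1)I_B·R_E, so I_B = (3.73 − 0.7) / (23.5 + 101×0.56) = 0.0378 mA.
I_C = β·I_B = 100×0.0378 = 3.78 mA, and I_E = (β+1)I_B = 3.82 mA.
V_CE = V_CC − I_C·R_C − I_E·R_E = 13 − 3.78×1 − 3.82×0.56 = 7.08 V.
V_CE = 7.08 V > 0.2 V confirms active-region operation.

I_C ≈ 3.8 mA, V_CE ≈ 7.1 V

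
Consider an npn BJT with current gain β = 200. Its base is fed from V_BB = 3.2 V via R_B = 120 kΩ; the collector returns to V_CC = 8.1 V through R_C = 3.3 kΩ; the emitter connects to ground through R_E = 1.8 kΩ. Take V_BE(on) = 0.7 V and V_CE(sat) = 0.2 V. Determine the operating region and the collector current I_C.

Assume active. Base-emitter loop: I_B = (V_BB − V_BE)/(R_B + (β+1)R_E) = (3.2 − 0.7)/(120 + 201×1.8) = 0.00519 mA.
I_C = β·I_B = 200×0.00519 = 1.04 mA.
V_CE = V_CC − I_C·R_C − I_E·R_E = 8.1 − 1.04×3.3 − 1.04×1.8 = 2.8 V > V_CE(sat), so the active-region assumption holds.

active; I_C ≈ 1 mA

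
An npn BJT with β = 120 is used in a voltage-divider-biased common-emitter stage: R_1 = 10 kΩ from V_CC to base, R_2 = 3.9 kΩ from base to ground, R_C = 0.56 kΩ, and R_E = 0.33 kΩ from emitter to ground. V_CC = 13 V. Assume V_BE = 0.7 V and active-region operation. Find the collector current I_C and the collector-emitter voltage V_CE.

Thevenize the base divider: V_Th = V_CC·R_2/(R_1+R_2) = 13×3.9/13.9 = 3.65 V, R_Th = R_1‖R_2 = 2.81 kΩ.
Base-emitter loop: V_Th = I_B·R_Th + V_BE + (β+1)I_B·R_E, so I_B = (3.65 − 0.7) / (2.81 + 121×0.33) = 0.069 mA.
I_C = β·I_B = 120×0.069 = 8.28 mA, and I_E = (β+1)I_B = 8.35 mA.
V_CE = V_CC − I_C·R_C − I_E·R_E = 13 − 8.28×0.56 − 8.35×0.33 = 5.61 V.
V_CE = 5.61 V > 0.2 V confirms active-region operation.

I_C ≈ 8.3 mA, V_CE ≈ 5.6 V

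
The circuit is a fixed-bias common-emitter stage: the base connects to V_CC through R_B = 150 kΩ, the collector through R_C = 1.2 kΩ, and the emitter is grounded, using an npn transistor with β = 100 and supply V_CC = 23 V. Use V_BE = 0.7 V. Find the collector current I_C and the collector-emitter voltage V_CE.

Base loop: V_CC = I_B·R_B + V_BE, so I_B = (23 − 0.7)/150 kΩ = 0.149 mA.
In the active region I_C = β·I_B = 100 × 0.149 = 14.9 mA.
Collector loop: V_CE = V_CC − I_C·R_C = 23 − 14.9×1.2 = 5.16 V.
Since V_CE = 5.16 V > V_CE(sat) ≈ 0.2 V, the transistor is in the active region as assumed.

I_C ≈ 15 mA, V_CE ≈ 5.2 V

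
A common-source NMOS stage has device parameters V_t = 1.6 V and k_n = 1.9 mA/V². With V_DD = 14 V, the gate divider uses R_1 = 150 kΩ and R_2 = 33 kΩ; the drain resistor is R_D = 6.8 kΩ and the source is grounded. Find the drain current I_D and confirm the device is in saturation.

V_G = V_DD·R_2/(R_1+R_2) = 14×33/183 = 2.52 V. With the source grounded, V_GS = V_G = 2.52 V.
Assume saturation: I_D = (k_n/2)(V_GS − V_t)² = (1.9/2)×(2.52 − 1.6)² = 0.95×0.925² = 0.812 mA.
V_DS = V_DD − I_D·R_D = 14 − 0.812×6.8 = 8.48 V.
Saturation requires V_DS ≥ V_GS − V_t = 0.925 V; 8.48 ≥ 0.925 ✓.

I_D ≈ 0.81 mA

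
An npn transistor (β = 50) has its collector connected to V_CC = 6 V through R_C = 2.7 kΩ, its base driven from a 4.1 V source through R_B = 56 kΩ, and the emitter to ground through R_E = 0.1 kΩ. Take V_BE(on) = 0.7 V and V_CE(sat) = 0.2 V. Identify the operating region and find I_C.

saturation; I_C ≈ 2.1 mA

Assume active: I_B = (4.1 − 0.7)/(56 + 51×0.1) = 0.0556 mA, I_C = β·I_B = 2.78 mA.
Then V_CE = 6 − 2.78×2.7 − 2.84×0.1 = -1.8 V < 0.2 V — the active assumption fails.
Re-solve with V_CE = 0.2 V. KCL at the emitter: V_E/R_E = (V_BB−0.7−V_E)/R_B + (V_CC−0.2−V_E)/R_C, giving V_E = 0.213 V.
I_C = (V_CC − 0.2 − V_E)/R_C = (5.8 − 0.213)/2.7 = 2.07 mA.
Check: I_B = (3.4 − 0.213)/56 = 0.0569 mA, and β·I_B = 2.85 mA > I_C, confirming saturation.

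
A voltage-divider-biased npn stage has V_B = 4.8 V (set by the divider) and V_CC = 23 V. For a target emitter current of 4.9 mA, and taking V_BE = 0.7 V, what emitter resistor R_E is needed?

R_E ≈ 0.84 kΩ

V_E = V_B − V_BE = 4.8 − 0.7 = 4.1 V.
R_E = V_E / I_E = 4.1 / 4.9 = 0.837 kΩ.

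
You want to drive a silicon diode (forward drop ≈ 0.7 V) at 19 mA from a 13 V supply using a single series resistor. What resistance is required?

R ≈ 0.65 kΩ

The resistor drops V_S − V_D = 13 − 0.7 = 12.3 V at 19 mA.
R = 12.3 V / 19 mA = 0.647 kΩ.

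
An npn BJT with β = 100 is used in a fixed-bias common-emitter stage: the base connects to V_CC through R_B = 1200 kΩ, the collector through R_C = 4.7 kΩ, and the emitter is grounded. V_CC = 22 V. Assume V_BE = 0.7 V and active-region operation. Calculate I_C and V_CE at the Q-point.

I_C ≈ 1.8 mA, V_CE ≈ 14 V

Base loop: V_CC = I_B·R_B + V_BE, so I_B = (22 − 0.7)/1200 kΩ = 0.0178 mA.
In the active region I_C = β·I_B = 100 × 0.0178 = 1.78 mA.
Collector loop: V_CE = V_CC − I_C·R_C = 22 − 1.78×4.7 = 13.7 V.
Since V_CE = 13.7 V > V_CE(sat) ≈ 0.2 V, the transistor is in the active region as assumed.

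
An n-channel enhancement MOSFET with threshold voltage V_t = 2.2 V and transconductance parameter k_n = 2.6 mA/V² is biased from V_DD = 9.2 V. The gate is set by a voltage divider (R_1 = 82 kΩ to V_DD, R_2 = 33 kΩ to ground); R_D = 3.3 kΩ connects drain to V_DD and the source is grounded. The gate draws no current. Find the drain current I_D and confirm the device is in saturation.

V_G = V_DD·R_2/(R_1+R_2) = 9.2×33/115 = 2.64 V. With the source grounded, V_GS = V_G = 2.64 V.
Assume saturation: I_D = (k_n/2)(V_GS − V_t)² = (2.6/2)×(2.64 − 2.2)² = 1.3×0.44² = 0.252 mA.
V_DS = V_DD − I_D·R_D = 9.2 − 0.252×3.3 = 8.37 V.
Saturation requires V_DS ≥ V_GS − V_t = 0.44 V; 8.37 ≥ 0.44 ✓.

I_D ≈ 0.25 mA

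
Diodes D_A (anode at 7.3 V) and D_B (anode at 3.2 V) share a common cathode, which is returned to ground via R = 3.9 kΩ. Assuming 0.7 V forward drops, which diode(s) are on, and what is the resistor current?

Assume both conduct. Then node N would need to be at both 7.3−0.7 = 6.6 V and 3.2−0.7 = 2.5 V, which is impossible.
Assume only D_A conducts: V_N = 7.3 − 0.7 = 6.6 V, so I_R = 6.6/3.9 = 1.69 mA.
Check D_B: its anode-to-cathode voltage is 3.2 − 6.6 = -3.4 V < 0.7 V, so it is off. The assumption is consistent.

Only D_A conducts; I_R ≈ 1.7 mA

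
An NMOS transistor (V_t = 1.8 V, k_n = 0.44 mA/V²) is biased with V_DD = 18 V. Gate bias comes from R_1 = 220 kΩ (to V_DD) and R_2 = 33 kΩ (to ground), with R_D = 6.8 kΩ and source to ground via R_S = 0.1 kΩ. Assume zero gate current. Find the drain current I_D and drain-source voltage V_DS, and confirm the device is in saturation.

V_G = V_DD·R_2/(R_1+R_2) = 18×33/253 = 2.35 V.
Assume saturation: I_D = (k_n/2)(V_GS − V_t)² with V_GS = V_G − I_D·R_S = 2.35 − 0.1·I_D.
Substituting gives 0.0022·I_D² − 1.02·I_D + 0.066 = 0, with roots I_D = 0.0645 or 465 mA.
The root I_D = 465 mA gives V_GS = -44.2 V ≤ V_t, so take I_D = 0.0645 mA.
Then V_GS = 2.34 V and V_DS = V_DD − I_D(R_D+R_S) = 18 − 0.0645×6.9 = 17.6 V.
Saturation requires V_DS ≥ V_GS − V_t = 0.541 V; 17.6 ≥ 0.541 ✓.

I_D ≈ 0.064 mA, V_DS ≈ 18 V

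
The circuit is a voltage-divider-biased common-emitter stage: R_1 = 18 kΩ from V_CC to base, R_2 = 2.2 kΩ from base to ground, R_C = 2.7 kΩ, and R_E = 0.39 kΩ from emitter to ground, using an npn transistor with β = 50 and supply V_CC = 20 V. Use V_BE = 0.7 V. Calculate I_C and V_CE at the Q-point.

Thevenize the base divider: V_Th = V_CC·R_2/(R_1+R_2) = 20×2.2/20.2 = 2.18 V, R_Th = R_1‖R_2 = 1.96 kΩ.
Base-emitter loop: V_Th = I_B·R_Th + V_BE + (β+1)I_B·R_E, so I_B = (2.18 − 0.7) / (1.96 + 51×0.39) = 0.0677 mA.
I_C = β·I_B = 50×0.0677 = 3.38 mA, and I_E = (β+1)I_B = 3.45 mA.
V_CE = V_CC − I_C·R_C − I_E·R_E = 20 − 3.38×2.7 − 3.45×0.39 = 9.52 V.
V_CE = 9.52 V > 0.2 V confirms active-region operation.

I_C ≈ 3.4 mA, V_CE ≈ 9.5 V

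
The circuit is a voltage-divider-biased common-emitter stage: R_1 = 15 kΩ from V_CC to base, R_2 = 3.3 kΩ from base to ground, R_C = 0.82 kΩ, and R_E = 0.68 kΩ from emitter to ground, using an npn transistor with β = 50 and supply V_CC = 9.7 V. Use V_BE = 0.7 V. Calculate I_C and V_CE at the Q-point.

Thevenize the base divider: V_Th = V_CC·R_2/(R_1+R_2) = 9.7×3.3/18.3 = 1.75 V, R_Th = R_1‖R_2 = 2.7 kΩ.
Base-emitter loop: V_Th = I_B·R_Th + V_BE + (β+1)I_B·R_E, so I_B = (1.75 − 0.7) / (2.7 + 51×0.68) = 0.0281 mA.
I_C = β·I_B = 50×0.0281 = 1.4 mA, and I_E = (β+1)I_B = 1.43 mA.
V_CE = V_CC − I_C·R_C − I_E·R_E = 9.7 − 1.4×0.82 − 1.43×0.68 = 7.58 V.
V_CE = 7.58 V > 0.2 V confirms active-region operation.

I_C ≈ 1.4 mA, V_CE ≈ 7.6 V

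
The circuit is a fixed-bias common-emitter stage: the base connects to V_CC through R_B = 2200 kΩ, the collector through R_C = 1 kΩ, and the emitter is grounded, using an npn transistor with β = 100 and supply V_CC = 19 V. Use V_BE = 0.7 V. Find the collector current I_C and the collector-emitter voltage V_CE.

Base loop: V_CC = I_B·R_B + V_BE, so I_B = (19 − 0.7)/2200 kΩ = 0.00832 mA.
In the active region I_C = β·I_B = 100 × 0.00832 = 0.832 mA.
Collector loop: V_CE = V_CC − I_C·R_C = 19 − 0.832×1 = 18.2 V.
Since V_CE = 18.2 V > V_CE(sat) ≈ 0.2 V, the transistor is in the active region as assumed.

I_C ≈ 0.83 mA, V_CE ≈ 18 V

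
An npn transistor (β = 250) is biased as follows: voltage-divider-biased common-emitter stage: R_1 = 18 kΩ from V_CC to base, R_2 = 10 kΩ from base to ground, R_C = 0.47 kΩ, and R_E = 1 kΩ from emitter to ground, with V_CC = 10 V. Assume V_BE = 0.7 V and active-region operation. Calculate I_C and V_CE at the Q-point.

I_C ≈ 2.8 mA, V_CE ≈ 5.9 V

Thevenize the base divider: V_Th = V_CC·R_2/(R_1+R_2) = 10×10/28 = 3.57 V, R_Th = R_1‖R_2 = 6.43 kΩ.
Base-emitter loop: V_Th = I_B·R_Th + V_BE + (β+1)I_B·R_E, so I_B = (3.57 − 0.7) / (6.43 + 251×1) = 0.0112 mA.
I_C = β·I_B = 250×0.0112 = 2.79 mA, and I_E = (β+1)I_B = 2.8 mA.
V_CE = V_CC − I_C·R_C − I_E·R_E = 10 − 2.79×0.47 − 2.8×1 = 5.89 V.
V_CE = 5.89 V > 0.2 V confirms active-region operation.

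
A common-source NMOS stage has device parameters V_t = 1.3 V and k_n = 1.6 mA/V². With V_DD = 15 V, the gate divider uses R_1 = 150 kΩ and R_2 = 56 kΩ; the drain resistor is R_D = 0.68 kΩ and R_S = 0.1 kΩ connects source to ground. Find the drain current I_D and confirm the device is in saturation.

V_G = V_DD·R_2/(R_1+R_2) = 15×56/206 = 4.08 V.
Assume saturation: I_D = (k_n/2)(V_GS − V_t)² with V_GS = V_G − I_D·R_S = 4.08 − 0.1·I_D.
Substituting gives 0.008·I_D² − 1.44·I_D + 6.17 = 0, with roots I_D = 4.38 or 176 mA.
The root I_D = 176 mA gives V_GS = -13.5 V ≤ V_t, so take I_D = 4.38 mA.
Then V_GS = 3.64 V and V_DS = V_DD − I_D(R_D+R_S) = 15 − 4.38×0.78 = 11.6 V.
Saturation requires V_DS ≥ V_GS − V_t = 2.34 V; 11.6 ≥ 2.34 ✓.

I_D ≈ 4.4 mA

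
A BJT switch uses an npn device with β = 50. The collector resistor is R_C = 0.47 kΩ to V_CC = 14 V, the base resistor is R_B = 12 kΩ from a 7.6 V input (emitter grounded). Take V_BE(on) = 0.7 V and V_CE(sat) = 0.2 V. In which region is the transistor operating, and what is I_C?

Assume active. Base-emitter loop: I_B = (V_BB − V_BE)/R_B = (7.6 − 0.7)/12 = 0.575 mA.
I_C = β·I_B = 50×0.575 = 28.7 mA.
V_CE = V_CC − I_C·R_C = 14 − 28.7×0.47 = 0.488 V > V_CE(sat), so the active-region assumption holds.

active; I_C ≈ 29 mA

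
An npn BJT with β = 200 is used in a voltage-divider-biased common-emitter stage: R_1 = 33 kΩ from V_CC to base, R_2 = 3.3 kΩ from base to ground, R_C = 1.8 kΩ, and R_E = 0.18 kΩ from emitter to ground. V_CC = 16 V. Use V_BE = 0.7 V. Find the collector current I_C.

Thevenize the base divider: V_Th = V_CC·R_2/(R_1+R_2) = 16×3.3/36.3 = 1.45 V, R_Th = R_1‖R_2 = 3 kΩ.
Base-emitter loop: V_Th = I_B·R_Th + V_BE + (β+1)I_B·R_E, so I_B = (1.45 − 0.7) / (3 + 201×0.18) = 0.0193 mA.
I_C = β·I_B = 200×0.0193 = 3.85 mA, and I_E = (β+1)I_B = 3.87 mA.
V_CE = V_CC − I_C·R_C − I_E·R_E = 16 − 3.85×1.8 − 3.87×0.18 = 8.37 V.
V_CE = 8.37 V > 0.2 V confirms active-region operation.

I_C ≈ 3.9 mA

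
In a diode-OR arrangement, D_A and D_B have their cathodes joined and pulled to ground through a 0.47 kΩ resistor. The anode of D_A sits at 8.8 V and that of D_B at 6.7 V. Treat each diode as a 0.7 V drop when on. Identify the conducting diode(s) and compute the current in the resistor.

Only D_A conducts; I_R ≈ 17 mA

Assume both conduct. Then node N would need to be at both 8.8−0.7 = 8.1 V and 6.7−0.7 = 6 V, which is impossible.
Assume only D_A conducts: V_N = 8.8 − 0.7 = 8.1 V, so I_R = 8.1/0.47 = 17.2 mA.
Check D_B: its anode-to-cathode voltage is 6.7 − 8.1 = -1.4 V < 0.7 V, so it is off. The assumption is consistent.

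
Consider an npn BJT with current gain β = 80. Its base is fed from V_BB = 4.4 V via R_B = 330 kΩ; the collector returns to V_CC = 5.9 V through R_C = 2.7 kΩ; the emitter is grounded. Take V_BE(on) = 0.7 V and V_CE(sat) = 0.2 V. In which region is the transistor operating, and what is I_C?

Assume active. Base-emitter loop: I_B = (V_BB − V_BE)/R_B = (4.4 − 0.7)/330 = 0.0112 mA.
I_C = β·I_B = 80×0.0112 = 0.897 mA.
V_CE = V_CC − I_C·R_C = 5.9 − 0.897×2.7 = 3.48 V > V_CE(sat), so the active-region assumption holds.

active; I_C ≈ 0.9 mA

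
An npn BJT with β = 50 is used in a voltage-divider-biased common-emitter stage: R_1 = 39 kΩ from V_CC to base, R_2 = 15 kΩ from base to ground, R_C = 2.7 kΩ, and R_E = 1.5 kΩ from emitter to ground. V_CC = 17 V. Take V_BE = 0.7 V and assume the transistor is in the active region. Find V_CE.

V_CE ≈ 7.3 V

Thevenize the base divider: V_Th = V_CC·R_2/(R_1+R_2) = 17×15/54 = 4.72 V, R_Th = R_1‖R_2 = 10.8 kΩ.
Base-emitter loop: V_Th = I_B·R_Th + V_BE + (β+1)I_B·R_E, so I_B = (4.72 − 0.7) / (10.8 + 51×1.5) = 0.0461 mA.
I_C = β·I_B = 50×0.0461 = 2.3 mA, and I_E = (β+1)I_B = 2.35 mA.
V_CE = V_CC − I_C·R_C − I_E·R_E = 17 − 2.3×2.7 − 2.35×1.5 = 7.26 V.
V_CE = 7.26 V > 0.2 V confirms active-region operation.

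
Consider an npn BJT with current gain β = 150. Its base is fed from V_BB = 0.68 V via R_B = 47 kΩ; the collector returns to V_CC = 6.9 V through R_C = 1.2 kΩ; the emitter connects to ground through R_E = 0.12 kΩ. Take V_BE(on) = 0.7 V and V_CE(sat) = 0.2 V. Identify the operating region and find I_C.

cutoff; I_C ≈ 0

V_BB = 0.68 V ≤ V_BE(on) = 0.7 V, so the base-emitter junction is not forward biased.
The transistor is in cutoff: I_B = I_C = 0.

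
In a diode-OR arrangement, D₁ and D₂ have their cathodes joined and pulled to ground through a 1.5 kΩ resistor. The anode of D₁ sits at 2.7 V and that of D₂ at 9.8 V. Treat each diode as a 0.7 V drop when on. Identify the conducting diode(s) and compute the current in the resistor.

Assume both conduct. Then node N would need to be at both 2.7−0.7 = 2 V and 9.8−0.7 = 9.1 V, which is impossible.
Assume only D₂ conducts: V_N = 9.8 − 0.7 = 9.1 V, so I_R = 9.1/1.5 = 6.07 mA.
Check D₁: its anode-to-cathode voltage is 2.7 − 9.1 = -6.4 V < 0.7 V, so it is off. The assumption is consistent.

Only D₂ conducts; I_R ≈ 6.1 mA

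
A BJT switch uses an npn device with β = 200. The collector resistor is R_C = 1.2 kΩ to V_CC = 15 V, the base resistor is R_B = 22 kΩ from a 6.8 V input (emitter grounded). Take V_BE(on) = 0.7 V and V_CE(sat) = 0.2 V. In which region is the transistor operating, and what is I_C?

saturation; I_C ≈ 12 mA

Assume active: I_B = (6.8 − 0.7)/22 = 0.277 mA, giving I_C = β·I_B = 55.5 mA.
But then V_CE = 15 − 55.5×1.2 = -51.5 V < V_CE(sat) = 0.2 V — impossible in the active region.
So the transistor is saturated. With V_CE = 0.2 V, I_C = (V_CC − 0.2)/R_C = 14.8/1.2 = 12.3 mA.
Check: β·I_B = 55.5 mA > I_C = 12.3 mA, confirming saturation.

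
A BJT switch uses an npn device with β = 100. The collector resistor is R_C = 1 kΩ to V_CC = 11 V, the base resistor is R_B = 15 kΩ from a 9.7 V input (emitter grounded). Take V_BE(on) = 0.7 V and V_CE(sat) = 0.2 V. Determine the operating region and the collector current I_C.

Assume active: I_B = (9.7 − 0.7)/15 = 0.6 mA, giving I_C = β·I_B = 60 mA.
But then V_CE = 11 − 60×1 = -49 V < V_CE(sat) = 0.2 V — impossible in the active region.
So the transistor is saturated. With V_CE = 0.2 V, I_C = (V_CC − 0.2)/R_C = 10.8/1 = 10.8 mA.
Check: β·I_B = 60 mA > I_C = 10.8 mA, confirming saturation.

saturation; I_C ≈ 11 mA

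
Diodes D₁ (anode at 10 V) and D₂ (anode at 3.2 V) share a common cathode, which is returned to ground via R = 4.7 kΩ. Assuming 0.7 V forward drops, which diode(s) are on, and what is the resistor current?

Assume both conduct. Then node N would need to be at both 10−0.7 = 9.3 V and 3.2−0.7 = 2.5 V, which is impossible.
Assume only D₁ conducts: V_N = 10 − 0.7 = 9.3 V, so I_R = 9.3/4.7 = 1.98 mA.
Check D₂: its anode-to-cathode voltage is 3.2 − 9.3 = -6.1 V < 0.7 V, so it is off. The assumption is consistent.

Only D₁ conducts; I_R ≈ 2 mA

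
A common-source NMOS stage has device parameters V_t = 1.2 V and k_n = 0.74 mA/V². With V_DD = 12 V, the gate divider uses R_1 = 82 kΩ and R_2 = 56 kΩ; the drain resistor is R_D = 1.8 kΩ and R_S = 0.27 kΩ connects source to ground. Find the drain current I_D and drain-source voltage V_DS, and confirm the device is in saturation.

V_G = V_DD·R_2/(R_1+R_2) = 12×56/138 = 4.87 V.
Assume saturation: I_D = (k_n/2)(V_GS − V_t)² with V_GS = V_G − I_D·R_S = 4.87 − 0.27·I_D.
Substituting gives 0.027·I_D² − 1.73·I_D + 4.98 = 0, with roots I_D = 3.02 or 61.2 mA.
The root I_D = 61.2 mA gives V_GS = -11.7 V ≤ V_t, so take I_D = 3.02 mA.
Then V_GS = 4.06 V and V_DS = V_DD − I_D(R_D+R_S) = 12 − 3.02×2.07 = 5.76 V.
Saturation requires V_DS ≥ V_GS − V_t = 2.86 V; 5.76 ≥ 2.86 ✓.

I_D ≈ 3 mA, V_DS ≈ 5.8 V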